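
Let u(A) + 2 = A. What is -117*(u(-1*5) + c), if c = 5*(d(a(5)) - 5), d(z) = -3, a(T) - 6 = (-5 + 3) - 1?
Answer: 5499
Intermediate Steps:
a(T) = 3 (a(T) = 6 + ((-5 + 3) - 1) = 6 + (-2 - 1) = 6 - 3 = 3)
u(A) = -2 + A
c = -40 (c = 5*(-3 - 5) = 5*(-8) = -40)
-117*(u(-1*5) + c) = -117*((-2 - 1*5) - 40) = -117*((-2 - 5) - 40) = -117*(-7 - 40) = -117*(-47) = -1*(-5499) = 5499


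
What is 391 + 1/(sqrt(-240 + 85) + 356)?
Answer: 49614737/126891 - I*sqrt(155)/126891 ≈ 391.0 - 9.8115e-5*I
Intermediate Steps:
391 + 1/(sqrt(-240 + 85) + 356) = 391 + 1/(sqrt(-155) + 356) = 391 + 1/(I*sqrt(155) + 356) = 391 + 1/(356 + I*sqrt(155))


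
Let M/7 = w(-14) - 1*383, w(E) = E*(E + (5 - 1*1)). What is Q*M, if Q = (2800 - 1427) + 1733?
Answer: -5283306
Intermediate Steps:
w(E) = E*(4 + E) (w(E) = E*(E + (5 - 1)) = E*(E + 4) = E*(4 + E))
Q = 3106 (Q = 1373 + 1733 = 3106)
M = -1701 (M = 7*(-14*(4 - 14) - 1*383) = 7*(-14*(-10) - 383) = 7*(140 - 383) = 7*(-243) = -1701)
Q*M = 3106*(-1701) = -5283306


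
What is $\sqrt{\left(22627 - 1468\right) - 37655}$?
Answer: $4 i \sqrt{1031} \approx 128.44 i$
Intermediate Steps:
$\sqrt{\left(22627 - 1468\right) - 37655} = \sqrt{21159 - 37655} = \sqrt{-16496} = 4 i \sqrt{1031}$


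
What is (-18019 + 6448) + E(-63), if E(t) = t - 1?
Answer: -11635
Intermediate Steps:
E(t) = -1 + t
(-18019 + 6448) + E(-63) = (-18019 + 6448) + (-1 - 63) = -11571 - 64 = -11635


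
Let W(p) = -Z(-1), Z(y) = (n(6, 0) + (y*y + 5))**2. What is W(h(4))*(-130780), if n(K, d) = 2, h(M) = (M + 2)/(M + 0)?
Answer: 8369920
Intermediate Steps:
h(M) = (2 + M)/M
Z(y) = (7 + y**2)**2 (Z(y) = (2 + (y*y + 5))**2 = (2 + (y**2 + 5))**2 = (2 + (5 + y**2))**2 = (7 + y**2)**2)
W(p) = -64 (W(p) = -(7 + (-1)**2)**2 = -(7 + 1)**2 = -1*8**2 = -1*64 = -64)
W(h(4))*(-130780) = -64*(-130780) = 8369920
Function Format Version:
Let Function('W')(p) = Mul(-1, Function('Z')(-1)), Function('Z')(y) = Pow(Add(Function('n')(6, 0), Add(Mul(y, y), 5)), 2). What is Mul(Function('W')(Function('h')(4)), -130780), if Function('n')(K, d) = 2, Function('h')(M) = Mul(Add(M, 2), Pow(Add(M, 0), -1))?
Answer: 8369920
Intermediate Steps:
Function('h')(M) = Mul(Pow(M, -1), Add(2, M)) (Function('h')(M) = Mul(Add(2, M), Pow(M, -1)) = Mul(Pow(M, -1), Add(2, M)))
Function('Z')(y) = Pow(Add(7, Pow(y, 2)), 2) (Function('Z')(y) = Pow(Add(2, Add(Mul(y, y), 5)), 2) = Pow(Add(2, Add(Pow(y, 2), 5)), 2) = Pow(Add(2, Add(5, Pow(y, 2))), 2) = Pow(Add(7, Pow(y, 2)), 2))
Function('W')(p) = -64 (Function('W')(p) = Mul(-1, Pow(Add(7, Pow(-1, 2)), 2)) = Mul(-1, Pow(Add(7, 1), 2)) = Mul(-1, Pow(8, 2)) = Mul(-1, 64) = -64)
Mul(Function('W')(Function('h')(4)), -130780) = Mul(-64, -130780) = 8369920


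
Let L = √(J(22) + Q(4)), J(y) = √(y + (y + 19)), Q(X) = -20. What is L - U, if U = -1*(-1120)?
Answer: -1120 + I*√(20 - 3*√7) ≈ -1120.0 + 3.4731*I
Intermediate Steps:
J(y) = √(19 + 2*y) (J(y) = √(y + (19 + y)) = √(19 + 2*y))
L = √(-20 + 3*√7) (L = √(√(19 + 2*22) - 20) = √(√(19 + 44) - 20) = √(√63 - 20) = √(3*√7 - 20) = √(-20 + 3*√7) ≈ 3.4731*I)
U = 1120
L - U = √(-20 + 3*√7) - 1*1120 = √(-20 + 3*√7) - 1120 = -1120 + √(-20 + 3*√7)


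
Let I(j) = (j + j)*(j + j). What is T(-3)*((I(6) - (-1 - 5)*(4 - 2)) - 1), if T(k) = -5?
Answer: -775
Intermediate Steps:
I(j) = 4*j² (I(j) = (2*j)*(2*j) = 4*j²)
T(-3)*((I(6) - (-1 - 5)*(4 - 2)) - 1) = -5*((4*6² - (-1 - 5)*(4 - 2)) - 1) = -5*((4*36 - (-6)*2) - 1) = -5*((144 - 1*(-12)) - 1) = -5*((144 + 12) - 1) = -5*(156 - 1) = -5*155 = -775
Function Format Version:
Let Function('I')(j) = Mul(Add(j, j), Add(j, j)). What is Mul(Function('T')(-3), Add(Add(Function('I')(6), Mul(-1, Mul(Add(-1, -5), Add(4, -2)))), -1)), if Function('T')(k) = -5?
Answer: -775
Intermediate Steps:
Function('I')(j) = Mul(4, Pow(j, 2)) (Function('I')(j) = Mul(Mul(2, j), Mul(2, j)) = Mul(4, Pow(j, 2)))
Mul(Function('T')(-3), Add(Add(Function('I')(6), Mul(-1, Mul(Add(-1, -5), Add(4, -2)))), -1)) = Mul(-5, Add(Add(Mul(4, Pow(6, 2)), Mul(-1, Mul(Add(-1, -5), Add(4, -2)))), -1)) = Mul(-5, Add(Add(Mul(4, 36), Mul(-1, Mul(-6, 2))), -1)) = Mul(-5, Add(Add(144, Mul(-1, -12)), -1)) = Mul(-5, Add(Add(144, 12), -1)) = Mul(-5, Add(156, -1)) = Mul(-5, 155) = -775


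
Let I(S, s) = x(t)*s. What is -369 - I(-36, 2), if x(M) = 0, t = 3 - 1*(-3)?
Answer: -369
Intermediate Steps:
t = 6 (t = 3 + 3 = 6)
I(S, s) = 0 (I(S, s) = 0*s = 0)
-369 - I(-36, 2) = -369 - 1*0 = -369 + 0 = -369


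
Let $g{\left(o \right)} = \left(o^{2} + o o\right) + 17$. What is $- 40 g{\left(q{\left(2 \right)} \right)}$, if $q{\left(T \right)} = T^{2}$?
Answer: $-1960$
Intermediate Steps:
$g{\left(o \right)} = 17 + 2 o^{2}$ ($g{\left(o \right)} = \left(o^{2} + o^{2}\right) + 17 = 2 o^{2} + 17 = 17 + 2 o^{2}$)
$- 40 g{\left(q{\left(2 \right)} \right)} = - 40 \left(17 + 2 \left(2^{2}\right)^{2}\right) = - 40 \left(17 + 2 \cdot 4^{2}\right) = - 40 \left(17 + 2 \cdot 16\right) = - 40 \left(17 + 32\right) = \left(-40\right) 49 = -1960$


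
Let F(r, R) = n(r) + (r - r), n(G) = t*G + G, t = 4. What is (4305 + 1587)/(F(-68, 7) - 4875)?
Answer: -5892/5215 ≈ -1.1298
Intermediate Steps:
n(G) = 5*G (n(G) = 4*G + G = 5*G)
F(r, R) = 5*r (F(r, R) = 5*r + (r - r) = 5*r + 0 = 5*r)
(4305 + 1587)/(F(-68, 7) - 4875) = (4305 + 1587)/(5*(-68) - 4875) = 5892/(-340 - 4875) = 5892/(-5215) = 5892*(-1/5215) = -5892/5215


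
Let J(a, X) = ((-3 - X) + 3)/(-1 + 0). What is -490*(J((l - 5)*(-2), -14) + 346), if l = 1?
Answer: -162680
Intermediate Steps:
J(a, X) = X (J(a, X) = -X/(-1) = -X*(-1) = X)
-490*(J((l - 5)*(-2), -14) + 346) = -490*(-14 + 346) = -490*332 = -162680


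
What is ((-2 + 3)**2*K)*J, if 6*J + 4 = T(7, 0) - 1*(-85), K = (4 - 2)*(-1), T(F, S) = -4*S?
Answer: -27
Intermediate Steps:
K = -2 (K = 2*(-1) = -2)
J = 27/2 (J = -2/3 + (-4*0 - 1*(-85))/6 = -2/3 + (0 + 85)/6 = -2/3 + (1/6)*85 = -2/3 + 85/6 = 27/2 ≈ 13.500)
((-2 + 3)**2*K)*J = ((-2 + 3)**2*(-2))*(27/2) = (1**2*(-2))*(27/2) = (1*(-2))*(27/2) = -2*27/2 = -27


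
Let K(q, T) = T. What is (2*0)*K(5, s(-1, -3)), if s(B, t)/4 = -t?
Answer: 0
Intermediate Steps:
s(B, t) = -4*t (s(B, t) = 4*(-t) = -4*t)
(2*0)*K(5, s(-1, -3)) = (2*0)*(-4*(-3)) = 0*12 = 0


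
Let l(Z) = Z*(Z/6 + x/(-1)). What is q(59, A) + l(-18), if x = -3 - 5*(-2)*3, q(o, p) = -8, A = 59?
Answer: 532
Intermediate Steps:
x = 27 (x = -3 + 10*3 = -3 + 30 = 27)
l(Z) = Z*(-27 + Z/6) (l(Z) = Z*(Z/6 + 27/(-1)) = Z*(Z*(⅙) + 27*(-1)) = Z*(Z/6 - 27) = Z*(-27 + Z/6))
q(59, A) + l(-18) = -8 + (⅙)*(-18)*(-162 - 18) = -8 + (⅙)*(-18)*(-180) = -8 + 540 = 532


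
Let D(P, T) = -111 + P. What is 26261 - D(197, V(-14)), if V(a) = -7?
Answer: 26175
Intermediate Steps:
26261 - D(197, V(-14)) = 26261 - (-111 + 197) = 26261 - 1*86 = 26261 - 86 = 26175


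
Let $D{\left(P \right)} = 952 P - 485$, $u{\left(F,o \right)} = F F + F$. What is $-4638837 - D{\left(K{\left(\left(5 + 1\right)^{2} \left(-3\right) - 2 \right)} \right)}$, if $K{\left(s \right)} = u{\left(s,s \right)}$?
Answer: $-16052832$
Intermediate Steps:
$u{\left(F,o \right)} = F + F^{2}$ ($u{\left(F,o \right)} = F^{2} + F = F + F^{2}$)
$K{\left(s \right)} = s \left(1 + s\right)$
$D{\left(P \right)} = -485 + 952 P$
$-4638837 - D{\left(K{\left(\left(5 + 1\right)^{2} \left(-3\right) - 2 \right)} \right)} = -4638837 - \left(-485 + 952 \left(\left(5 + 1\right)^{2} \left(-3\right) - 2\right) \left(1 + \left(\left(5 + 1\right)^{2} \left(-3\right) - 2\right)\right)\right) = -4638837 - \left(-485 + 952 \left(6^{2} \left(-3\right) - 2\right) \left(1 + \left(6^{2} \left(-3\right) - 2\right)\right)\right) = -4638837 - \left(-485 + 952 \left(36 \left(-3\right) - 2\right) \left(1 + \left(36 \left(-3\right) - 2\right)\right)\right) = -4638837 - \left(-485 + 952 \left(-108 - 2\right) \left(1 - 110\right)\right) = -4638837 - \left(-485 + 952 \left(- 110 \left(1 - 110\right)\right)\right) = -4638837 - \left(-485 + 952 \left(\left(-110\right) \left(-109\right)\right)\right) = -4638837 - \left(-485 + 952 \cdot 11990\right) = -4638837 - \left(-485 + 11414480\right) = -4638837 - 11413995 = -16052832$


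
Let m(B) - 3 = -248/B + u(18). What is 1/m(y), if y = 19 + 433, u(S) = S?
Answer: 113/2311 ≈ 0.048897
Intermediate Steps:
y = 452
m(B) = 21 - 248/B (m(B) = 3 + (-248/B + 18) = 3 + (18 - 248/B) = 21 - 248/B)
1/m(y) = 1/(21 - 248/452) = 1/(21 - 248*1/452) = 1/(21 - 62/113) = 1/(2311/113) = 113/2311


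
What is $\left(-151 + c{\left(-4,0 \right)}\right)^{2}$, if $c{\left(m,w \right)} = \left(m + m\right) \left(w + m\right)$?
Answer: $14161$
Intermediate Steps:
$c{\left(m,w \right)} = 2 m \left(m + w\right)$
$\left(-151 + c{\left(-4,0 \right)}\right)^{2} = \left(-151 + 2 \left(-4\right) \left(-4 + 0\right)\right)^{2} = \left(-151 + 2 \left(-4\right) \left(-4\right)\right)^{2} = \left(-151 + 32\right)^{2} = \left(-119\right)^{2} = 14161$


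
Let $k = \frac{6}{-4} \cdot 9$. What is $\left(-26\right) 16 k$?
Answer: $5616$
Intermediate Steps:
$k = - \frac{27}{2}$ ($k = 6 \left(- \frac{1}{4}\right) 9 = \left(- \frac{3}{2}\right) 9 = - \frac{27}{2} \approx -13.5$)
$\left(-26\right) 16 k = \left(-26\right) 16 \left(- \frac{27}{2}\right) = \left(-416\right) \left(- \frac{27}{2}\right) = 5616$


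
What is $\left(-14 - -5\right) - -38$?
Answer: $29$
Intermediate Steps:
$\left(-14 - -5\right) - -38 = \left(-14 + 5\right) + 38 = -9 + 38 = 29$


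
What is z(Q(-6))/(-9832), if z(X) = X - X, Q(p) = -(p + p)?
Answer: 0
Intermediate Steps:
Q(p) = -2*p
z(X) = 0
z(Q(-6))/(-9832) = 0/(-9832) = 0*(-1/9832) = 0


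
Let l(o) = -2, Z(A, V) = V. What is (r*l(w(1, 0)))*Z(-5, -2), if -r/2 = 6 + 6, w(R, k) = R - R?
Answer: -96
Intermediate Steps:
w(R, k) = 0
r = -24 (r = -2*(6 + 6) = -2*12 = -24)
(r*l(w(1, 0)))*Z(-5, -2) = -24*(-2)*(-2) = 48*(-2) = -96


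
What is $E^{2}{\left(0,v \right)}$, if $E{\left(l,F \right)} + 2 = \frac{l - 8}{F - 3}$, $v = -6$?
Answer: $\frac{100}{81} \approx 1.2346$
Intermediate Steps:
$E{\left(l,F \right)} = -2 + \frac{-8 + l}{-3 + F}$ ($E{\left(l,F \right)} = -2 + \frac{l - 8}{F - 3} = -2 + \frac{-8 + l}{-3 + F}$)
$E^{2}{\left(0,v \right)} = \left(\frac{-2 + 0 - -12}{-3 - 6}\right)^{2} = \left(\frac{-2 + 0 + 12}{-9}\right)^{2} = \left(\left(- \frac{1}{9}\right) 10\right)^{2} = \left(- \frac{10}{9}\right)^{2} = \frac{100}{81}$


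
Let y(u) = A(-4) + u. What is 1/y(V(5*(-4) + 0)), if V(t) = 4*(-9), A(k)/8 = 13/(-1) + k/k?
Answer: -1/132 ≈ -0.0075758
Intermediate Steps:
A(k) = -96 (A(k) = 8*(13/(-1) + k/k) = 8*(13*(-1) + 1) = 8*(-13 + 1) = 8*(-12) = -96)
V(t) = -36
y(u) = -96 + u
1/y(V(5*(-4) + 0)) = 1/(-96 - 36) = 1/(-132) = -1/132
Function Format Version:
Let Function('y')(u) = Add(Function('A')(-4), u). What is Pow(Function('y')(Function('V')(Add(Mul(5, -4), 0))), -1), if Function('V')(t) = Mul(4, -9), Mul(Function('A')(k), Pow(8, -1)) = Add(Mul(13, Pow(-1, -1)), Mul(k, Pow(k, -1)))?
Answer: Rational(-1, 132) ≈ -0.0075758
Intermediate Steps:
Function('A')(k) = -96 (Function('A')(k) = Mul(8, Add(Mul(13, Pow(-1, -1)), Mul(k, Pow(k, -1)))) = Mul(8, Add(Mul(13, -1), 1)) = Mul(8, Add(-13, 1)) = Mul(8, -12) = -96)
Function('V')(t) = -36
Function('y')(u) = Add(-96, u)
Pow(Function('y')(Function('V')(Add(Mul(5, -4), 0))), -1) = Pow(Add(-96, -36), -1) = Pow(-132, -1) = Rational(-1, 132)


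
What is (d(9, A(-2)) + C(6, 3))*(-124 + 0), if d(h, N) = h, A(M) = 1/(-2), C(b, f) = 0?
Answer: -1116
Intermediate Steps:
A(M) = -½
(d(9, A(-2)) + C(6, 3))*(-124 + 0) = (9 + 0)*(-124 + 0) = 9*(-124) = -1116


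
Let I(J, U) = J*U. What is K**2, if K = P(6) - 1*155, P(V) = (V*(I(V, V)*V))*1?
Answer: 1301881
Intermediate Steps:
P(V) = V**4 (P(V) = (V*((V*V)*V))*1 = (V*(V**2*V))*1 = (V*V**3)*1 = V**4*1 = V**4)
K = 1141 (K = 6**4 - 1*155 = 1296 - 155 = 1141)
K**2 = 1141**2 = 1301881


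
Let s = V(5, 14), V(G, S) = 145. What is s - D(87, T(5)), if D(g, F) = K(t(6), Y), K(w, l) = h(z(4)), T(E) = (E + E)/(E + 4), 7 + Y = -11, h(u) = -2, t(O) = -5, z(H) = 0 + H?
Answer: 147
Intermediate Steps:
z(H) = H
s = 145
Y = -18 (Y = -7 - 11 = -18)
T(E) = 2*E/(4 + E) (T(E) = (2*E)/(4 + E) = 2*E/(4 + E))
K(w, l) = -2
D(g, F) = -2
s - D(87, T(5)) = 145 - 1*(-2) = 145 + 2 = 147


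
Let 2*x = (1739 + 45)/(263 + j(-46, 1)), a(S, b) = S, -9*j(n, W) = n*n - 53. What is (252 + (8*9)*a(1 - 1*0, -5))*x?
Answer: 162567/19 ≈ 8556.2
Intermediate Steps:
j(n, W) = 53/9 - n**2/9 (j(n, W) = -(n*n - 53)/9 = -(n**2 - 53)/9 = -(-53 + n**2)/9 = 53/9 - n**2/9)
x = 2007/76 (x = ((1739 + 45)/(263 + (53/9 - 1/9*(-46)**2)))/2 = (1784/(263 + (53/9 - 1/9*2116)))/2 = (1784/(263 + (53/9 - 2116/9)))/2 = (1784/(263 - 2063/9))/2 = (1784/(304/9))/2 = (1784*(9/304))/2 = (1/2)*(2007/38) = 2007/76 ≈ 26.408)
(252 + (8*9)*a(1 - 1*0, -5))*x = (252 + (8*9)*(1 - 1*0))*(2007/76) = (252 + 72*(1 + 0))*(2007/76) = (252 + 72*1)*(2007/76) = (252 + 72)*(2007/76) = 324*(2007/76) = 162567/19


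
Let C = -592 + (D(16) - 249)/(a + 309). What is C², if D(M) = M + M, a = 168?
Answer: 79863325201/227529 ≈ 3.5100e+5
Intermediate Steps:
D(M) = 2*M
C = -282601/477 (C = -592 + (2*16 - 249)/(168 + 309) = -592 + (32 - 249)/477 = -592 - 217*1/477 = -592 - 217/477 = -282601/477 ≈ -592.46)
C² = (-282601/477)² = 79863325201/227529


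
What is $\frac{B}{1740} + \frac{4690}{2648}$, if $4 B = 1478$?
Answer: $\frac{2284759}{1151880} \approx 1.9835$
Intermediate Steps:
$B = \frac{739}{2}$ ($B = \frac{1}{4} \cdot 1478 = \frac{739}{2} \approx 369.5$)
$\frac{B}{1740} + \frac{4690}{2648} = \frac{739}{2 \cdot 1740} + \frac{4690}{2648} = \frac{739}{2} \cdot \frac{1}{1740} + 4690 \cdot \frac{1}{2648} = \frac{739}{3480} + \frac{2345}{1324} = \frac{2284759}{1151880}$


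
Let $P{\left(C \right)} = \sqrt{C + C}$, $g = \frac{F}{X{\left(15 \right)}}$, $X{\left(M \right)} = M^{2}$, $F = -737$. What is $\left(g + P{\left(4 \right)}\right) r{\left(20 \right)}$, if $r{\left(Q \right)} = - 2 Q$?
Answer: $\frac{5896}{45} - 80 \sqrt{2} \approx 17.885$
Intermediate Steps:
$g = - \frac{737}{225}$ ($g = - \frac{737}{15^{2}} = - \frac{737}{225} \approx -3.2756$)
$P{\left(C \right)} = \sqrt{2} \sqrt{C}$ ($P{\left(C \right)} = \sqrt{2 C} = \sqrt{2} \sqrt{C}$)
$\left(g + P{\left(4 \right)}\right) r{\left(20 \right)} = \left(- \frac{737}{225} + \sqrt{2} \sqrt{4}\right) \left(\left(-2\right) 20\right) = \left(- \frac{737}{225} + \sqrt{2} \cdot 2\right) \left(-40\right) = \left(- \frac{737}{225} + 2 \sqrt{2}\right) \left(-40\right) = \frac{5896}{45} - 80 \sqrt{2}$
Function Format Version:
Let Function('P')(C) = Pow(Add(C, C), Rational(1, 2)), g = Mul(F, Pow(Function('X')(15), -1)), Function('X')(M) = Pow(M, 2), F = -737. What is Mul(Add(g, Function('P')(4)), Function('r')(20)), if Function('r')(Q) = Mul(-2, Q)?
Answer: Add(Rational(5896, 45), Mul(-80, Pow(2, Rational(1, 2)))) ≈ 17.885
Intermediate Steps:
g = Rational(-737, 225) (g = Mul(-737, Pow(Pow(15, 2), -1)) = Mul(-737, Pow(225, -1)) = Mul(-737, Rational(1, 225)) = Rational(-737, 225) ≈ -3.2756)
Function('P')(C) = Mul(Pow(2, Rational(1, 2)), Pow(C, Rational(1, 2))) (Function('P')(C) = Pow(Mul(2, C), Rational(1, 2)) = Mul(Pow(2, Rational(1, 2)), Pow(C, Rational(1, 2))))
Mul(Add(g, Function('P')(4)), Function('r')(20)) = Mul(Add(Rational(-737, 225), Mul(Pow(2, Rational(1, 2)), Pow(4, Rational(1, 2)))), Mul(-2, 20)) = Mul(Add(Rational(-737, 225), Mul(Pow(2, Rational(1, 2)), 2)), -40) = Mul(Add(Rational(-737, 225), Mul(2, Pow(2, Rational(1, 2)))), -40) = Add(Rational(5896, 45), Mul(-80, Pow(2, Rational(1, 2))))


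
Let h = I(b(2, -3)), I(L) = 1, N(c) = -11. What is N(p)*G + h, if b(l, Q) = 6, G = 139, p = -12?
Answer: -1528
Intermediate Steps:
h = 1
N(p)*G + h = -11*139 + 1 = -1529 + 1 = -1528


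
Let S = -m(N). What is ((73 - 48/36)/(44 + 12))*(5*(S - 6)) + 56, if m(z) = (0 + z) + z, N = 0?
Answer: 493/28 ≈ 17.607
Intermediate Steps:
m(z) = 2*z (m(z) = z + z = 2*z)
S = 0 (S = -2*0 = -1*0 = 0)
((73 - 48/36)/(44 + 12))*(5*(S - 6)) + 56 = ((73 - 48/36)/(44 + 12))*(5*(0 - 6)) + 56 = ((73 - 48*1/36)/56)*(5*(-6)) + 56 = ((73 - 4/3)*(1/56))*(-30) + 56 = ((215/3)*(1/56))*(-30) + 56 = (215/168)*(-30) + 56 = -1075/28 + 56 = 493/28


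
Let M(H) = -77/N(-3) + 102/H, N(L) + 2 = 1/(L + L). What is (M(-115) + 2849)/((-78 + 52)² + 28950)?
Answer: 4311059/44290870 ≈ 0.097335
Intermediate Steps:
N(L) = -2 + 1/(2*L) (N(L) = -2 + 1/(L + L) = -2 + 1/(2*L))
M(H) = 462/13 + 102/H (M(H) = -77/(-2 + (½)/(-3)) + 102/H = -77/(-2 + (½)*(-⅓)) + 102/H = -77/(-2 - ⅙) + 102/H = -77/(-13/6) + 102/H = -77*(-6/13) + 102/H = 462/13 + 102/H)
(M(-115) + 2849)/((-78 + 52)² + 28950) = ((462/13 + 102/(-115)) + 2849)/((-78 + 52)² + 28950) = ((462/13 + 102*(-1/115)) + 2849)/((-26)² + 28950) = ((462/13 - 102/115) + 2849)/(676 + 28950) = (51804/1495 + 2849)/29626 = (4311059/1495)*(1/29626) = 4311059/44290870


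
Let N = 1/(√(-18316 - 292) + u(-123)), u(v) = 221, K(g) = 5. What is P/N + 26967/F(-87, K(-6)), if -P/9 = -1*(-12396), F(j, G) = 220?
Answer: 3*(-551822564071*I + 35956*√1163)/(220*(4*√1163 + 221*I)) ≈ -2.4656e+7 - 1.5219e+7*I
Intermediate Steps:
P = -111564 (P = -(-9)*(-12396) = -9*12396 = -111564)
N = 1/(221 + 4*I*√1163) (N = 1/(√(-18316 - 292) + 221) = 1/(√(-18608) + 221) = 1/(4*I*√1163 + 221) = 1/(221 + 4*I*√1163) ≈ 0.0032765 - 0.0020224*I)
P/N + 26967/F(-87, K(-6)) = -111564/(221/67449 - 4*I*√1163/67449) + 26967/220 = 26967/220 - 111564/(221/67449 - 4*I*√1163/67449)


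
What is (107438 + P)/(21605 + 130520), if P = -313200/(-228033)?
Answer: 2722191406/3854391125 ≈ 0.70626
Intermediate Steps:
P = 34800/25337 (P = -313200*(-1/228033) = 34800/25337 ≈ 1.3735)
(107438 + P)/(21605 + 130520) = (107438 + 34800/25337)/(21605 + 130520) = (2722191406/25337)/152125 = (2722191406/25337)*(1/152125) = 2722191406/3854391125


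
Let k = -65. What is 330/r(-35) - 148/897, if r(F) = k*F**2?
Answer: -185854/1098825 ≈ -0.16914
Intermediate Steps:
r(F) = -65*F**2
330/r(-35) - 148/897 = 330/((-65*(-35)**2)) - 148/897 = 330/((-65*1225)) - 148*1/897 = 330/(-79625) - 148/897 = 330*(-1/79625) - 148/897 = -66/15925 - 148/897 = -185854/1098825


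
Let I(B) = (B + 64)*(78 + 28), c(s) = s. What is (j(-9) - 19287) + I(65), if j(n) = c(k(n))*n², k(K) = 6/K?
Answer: -5667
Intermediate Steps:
I(B) = 6784 + 106*B (I(B) = (64 + B)*106 = 6784 + 106*B)
j(n) = 6*n (j(n) = (6/n)*n² = 6*n)
(j(-9) - 19287) + I(65) = (6*(-9) - 19287) + (6784 + 106*65) = (-54 - 19287) + (6784 + 6890) = -19341 + 13674 = -5667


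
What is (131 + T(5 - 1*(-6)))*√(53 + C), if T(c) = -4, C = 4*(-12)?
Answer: 127*√5 ≈ 283.98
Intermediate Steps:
C = -48
(131 + T(5 - 1*(-6)))*√(53 + C) = (131 - 4)*√(53 - 48) = 127*√5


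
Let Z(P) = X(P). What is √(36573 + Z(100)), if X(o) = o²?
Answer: √46573 ≈ 215.81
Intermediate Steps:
Z(P) = P²
√(36573 + Z(100)) = √(36573 + 100²) = √(36573 + 10000) = √46573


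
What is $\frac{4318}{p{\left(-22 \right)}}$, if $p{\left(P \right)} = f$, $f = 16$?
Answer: $\frac{2159}{8} \approx 269.88$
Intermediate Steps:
$p{\left(P \right)} = 16$
$\frac{4318}{p{\left(-22 \right)}} = \frac{4318}{16} = 4318 \cdot \frac{1}{16} = \frac{2159}{8}$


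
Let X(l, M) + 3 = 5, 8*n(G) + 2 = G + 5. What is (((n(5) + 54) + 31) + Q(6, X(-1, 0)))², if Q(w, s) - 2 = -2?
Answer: 7396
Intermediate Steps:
n(G) = 3/8 + G/8 (n(G) = -¼ + (G + 5)/8 = -¼ + (5 + G)/8 = -¼ + (5/8 + G/8) = 3/8 + G/8)
X(l, M) = 2 (X(l, M) = -3 + 5 = 2)
Q(w, s) = 0 (Q(w, s) = 2 - 2 = 0)
(((n(5) + 54) + 31) + Q(6, X(-1, 0)))² = ((((3/8 + (⅛)*5) + 54) + 31) + 0)² = ((((3/8 + 5/8) + 54) + 31) + 0)² = (((1 + 54) + 31) + 0)² = ((55 + 31) + 0)² = (86 + 0)² = 86² = 7396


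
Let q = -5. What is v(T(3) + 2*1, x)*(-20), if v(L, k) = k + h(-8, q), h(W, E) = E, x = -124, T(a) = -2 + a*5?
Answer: 2580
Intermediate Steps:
T(a) = -2 + 5*a
v(L, k) = -5 + k (v(L, k) = k - 5 = -5 + k)
v(T(3) + 2*1, x)*(-20) = (-5 - 124)*(-20) = -129*(-20) = 2580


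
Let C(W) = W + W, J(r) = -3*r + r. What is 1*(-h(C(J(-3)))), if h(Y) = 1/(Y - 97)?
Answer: 1/85 ≈ 0.011765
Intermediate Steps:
J(r) = -2*r
C(W) = 2*W
h(Y) = 1/(-97 + Y)
1*(-h(C(J(-3)))) = 1*(-1/(-97 + 2*(-2*(-3)))) = 1*(-1/(-97 + 2*6)) = 1*(-1/(-97 + 12)) = 1*(-1/(-85)) = 1*(-1*(-1/85)) = 1*(1/85) = 1/85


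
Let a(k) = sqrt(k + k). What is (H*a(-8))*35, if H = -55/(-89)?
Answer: 7700*I/89 ≈ 86.517*I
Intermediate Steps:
H = 55/89 (H = -55*(-1/89) = 55/89 ≈ 0.61798)
a(k) = sqrt(2)*sqrt(k) (a(k) = sqrt(2*k) = sqrt(2)*sqrt(k))
(H*a(-8))*35 = (55*(sqrt(2)*sqrt(-8))/89)*35 = (55*(sqrt(2)*(2*I*sqrt(2)))/89)*35 = (55*(4*I)/89)*35 = (220*I/89)*35 = 7700*I/89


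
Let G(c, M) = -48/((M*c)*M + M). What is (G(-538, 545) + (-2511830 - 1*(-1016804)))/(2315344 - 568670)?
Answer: -119451758873241/139558296295985 ≈ -0.85593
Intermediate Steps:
G(c, M) = -48/(M + c*M²) (G(c, M) = -48/(c*M² + M) = -48/(M + c*M²))
(G(-538, 545) + (-2511830 - 1*(-1016804)))/(2315344 - 568670) = (-48/(545*(1 + 545*(-538))) + (-2511830 - 1*(-1016804)))/(2315344 - 568670) = (-48*1/545/(1 - 293210) + (-2511830 + 1016804))/1746674 = (-48*1/545/(-293209) - 1495026)*(1/1746674) = (-48*1/545*(-1/293209) - 1495026)*(1/1746674) = (48/159798905 - 1495026)*(1/1746674) = -238903517746482/159798905*1/1746674 = -119451758873241/139558296295985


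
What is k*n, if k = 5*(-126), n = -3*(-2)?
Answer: -3780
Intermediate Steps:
n = 6
k = -630
k*n = -630*6 = -3780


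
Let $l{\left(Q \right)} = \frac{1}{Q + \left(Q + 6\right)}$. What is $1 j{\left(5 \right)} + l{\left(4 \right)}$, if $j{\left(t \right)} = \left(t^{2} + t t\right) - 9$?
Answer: $\frac{575}{14} \approx 41.071$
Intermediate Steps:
$l{\left(Q \right)} = \frac{1}{6 + 2 Q}$ ($l{\left(Q \right)} = \frac{1}{Q + \left(6 + Q\right)} = \frac{1}{6 + 2 Q}$)
$j{\left(t \right)} = -9 + 2 t^{2}$ ($j{\left(t \right)} = \left(t^{2} + t^{2}\right) - 9 = 2 t^{2} - 9 = -9 + 2 t^{2}$)
$1 j{\left(5 \right)} + l{\left(4 \right)} = 1 \left(-9 + 2 \cdot 5^{2}\right) + \frac{1}{2 \left(3 + 4\right)} = 1 \left(-9 + 2 \cdot 25\right) + \frac{1}{2 \cdot 7} = 1 \left(-9 + 50\right) + \frac{1}{2} \cdot \frac{1}{7} = 1 \cdot 41 + \frac{1}{14} = 41 + \frac{1}{14} = \frac{575}{14}$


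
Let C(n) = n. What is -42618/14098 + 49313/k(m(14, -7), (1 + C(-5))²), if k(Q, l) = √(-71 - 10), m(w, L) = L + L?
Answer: -21309/7049 - 49313*I/9 ≈ -3.023 - 5479.2*I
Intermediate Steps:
m(w, L) = 2*L
k(Q, l) = 9*I (k(Q, l) = √(-81) = 9*I)
-42618/14098 + 49313/k(m(14, -7), (1 + C(-5))²) = -42618/14098 + 49313/((9*I)) = -42618*1/14098 + 49313*(-I/9) = -21309/7049 - 49313*I/9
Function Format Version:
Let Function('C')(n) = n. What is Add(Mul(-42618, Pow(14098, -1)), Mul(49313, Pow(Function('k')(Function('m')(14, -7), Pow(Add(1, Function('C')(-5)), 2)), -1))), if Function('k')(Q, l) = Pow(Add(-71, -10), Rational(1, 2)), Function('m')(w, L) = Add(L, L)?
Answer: Add(Rational(-21309, 7049), Mul(Rational(-49313, 9), I)) ≈ Add(-3.0230, Mul(-5479.2, I))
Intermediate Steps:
Function('m')(w, L) = Mul(2, L)
Function('k')(Q, l) = Mul(9, I) (Function('k')(Q, l) = Pow(-81, Rational(1, 2)) = Mul(9, I))
Add(Mul(-42618, Pow(14098, -1)), Mul(49313, Pow(Function('k')(Function('m')(14, -7), Pow(Add(1, Function('C')(-5)), 2)), -1))) = Add(Mul(-42618, Pow(14098, -1)), Mul(49313, Pow(Mul(9, I), -1))) = Add(Mul(-42618, Rational(1, 14098)), Mul(49313, Mul(Rational(-1, 9), I))) = Add(Rational(-21309, 7049), Mul(Rational(-49313, 9), I))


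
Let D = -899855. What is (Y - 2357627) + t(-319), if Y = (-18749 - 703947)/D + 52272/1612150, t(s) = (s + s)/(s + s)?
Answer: -342020974539881754/145070123825 ≈ -2.3576e+6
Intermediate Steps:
t(s) = 1 (t(s) = (2*s)/((2*s)) = (2*s)*(1/(2*s)) = 1)
Y = 121213157696/145070123825 (Y = (-18749 - 703947)/(-899855) + 52272/1612150 = -722696*(-1/899855) + 52272*(1/1612150) = 722696/899855 + 26136/806075 = 121213157696/145070123825 ≈ 0.83555)
(Y - 2357627) + t(-319) = (121213157696/145070123825 - 2357627) + 1 = -342021119610005579/145070123825 + 1 = -342020974539881754/145070123825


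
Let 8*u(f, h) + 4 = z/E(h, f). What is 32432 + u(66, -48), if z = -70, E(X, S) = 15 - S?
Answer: 6616061/204 ≈ 32432.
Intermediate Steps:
u(f, h) = -1/2 - 35/(4*(15 - f)) (u(f, h) = -1/2 + (-70/(15 - f))/8 = -1/2 - 35/(4*(15 - f)))
32432 + u(66, -48) = 32432 + (65 - 2*66)/(4*(-15 + 66)) = 32432 + (1/4)*(65 - 132)/51 = 32432 + (1/4)*(1/51)*(-67) = 32432 - 67/204 = 6616061/204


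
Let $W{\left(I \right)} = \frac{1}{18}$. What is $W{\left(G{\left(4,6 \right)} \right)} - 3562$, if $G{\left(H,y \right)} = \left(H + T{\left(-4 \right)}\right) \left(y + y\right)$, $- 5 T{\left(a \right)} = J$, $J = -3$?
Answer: $- \frac{64115}{18} \approx -3561.9$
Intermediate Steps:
$T{\left(a \right)} = \frac{3}{5}$ ($T{\left(a \right)} = \left(- \frac{1}{5}\right) \left(-3\right) = \frac{3}{5}$)
$G{\left(H,y \right)} = 2 y \left(\frac{3}{5} + H\right)$ ($G{\left(H,y \right)} = \left(H + \frac{3}{5}\right) \left(y + y\right) = \left(\frac{3}{5} + H\right) 2 y = 2 y \left(\frac{3}{5} + H\right)$)
$W{\left(I \right)} = \frac{1}{18}$
$W{\left(G{\left(4,6 \right)} \right)} - 3562 = \frac{1}{18} - 3562 = - \frac{64115}{18}$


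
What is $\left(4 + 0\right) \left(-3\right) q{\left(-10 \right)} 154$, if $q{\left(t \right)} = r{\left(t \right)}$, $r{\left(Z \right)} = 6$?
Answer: $-11088$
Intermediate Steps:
$q{\left(t \right)} = 6$
$\left(4 + 0\right) \left(-3\right) q{\left(-10 \right)} 154 = \left(4 + 0\right) \left(-3\right) 6 \cdot 154 = 4 \left(-3\right) 6 \cdot 154 = \left(-12\right) 6 \cdot 154 = \left(-72\right) 154 = -11088$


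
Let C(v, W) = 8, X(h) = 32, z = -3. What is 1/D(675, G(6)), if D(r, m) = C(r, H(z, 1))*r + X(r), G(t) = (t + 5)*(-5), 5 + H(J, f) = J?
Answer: 1/5432 ≈ 0.00018409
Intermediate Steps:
H(J, f) = -5 + J
G(t) = -25 - 5*t (G(t) = (5 + t)*(-5) = -25 - 5*t)
D(r, m) = 32 + 8*r (D(r, m) = 8*r + 32 = 32 + 8*r)
1/D(675, G(6)) = 1/(32 + 8*675) = 1/(32 + 5400) = 1/5432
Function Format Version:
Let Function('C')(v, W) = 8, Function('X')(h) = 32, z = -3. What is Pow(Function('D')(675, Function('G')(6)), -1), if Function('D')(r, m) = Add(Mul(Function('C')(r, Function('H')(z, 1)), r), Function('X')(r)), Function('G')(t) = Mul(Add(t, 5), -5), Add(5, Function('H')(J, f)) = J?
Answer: Rational(1, 5432) ≈ 0.00018409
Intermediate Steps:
Function('H')(J, f) = Add(-5, J)
Function('G')(t) = Add(-25, Mul(-5, t)) (Function('G')(t) = Mul(Add(5, t), -5) = Add(-25, Mul(-5, t)))
Function('D')(r, m) = Add(32, Mul(8, r)) (Function('D')(r, m) = Add(Mul(8, r), 32) = Add(32, Mul(8, r)))
Pow(Function('D')(675, Function('G')(6)), -1) = Pow(Add(32, Mul(8, 675)), -1) = Pow(Add(32, 5400), -1) = Pow(5432, -1) = Rational(1, 5432)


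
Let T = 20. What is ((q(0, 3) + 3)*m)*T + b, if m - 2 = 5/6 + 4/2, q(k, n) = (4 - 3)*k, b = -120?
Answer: 170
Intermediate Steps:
q(k, n) = k (q(k, n) = 1*k = k)
m = 29/6 (m = 2 + (5/6 + 4/2) = 2 + (5*(⅙) + 4*(½)) = 2 + (⅚ + 2) = 2 + 17/6 = 29/6 ≈ 4.8333)
((q(0, 3) + 3)*m)*T + b = ((0 + 3)*(29/6))*20 - 120 = (3*(29/6))*20 - 120 = (29/2)*20 - 120 = 290 - 120 = 170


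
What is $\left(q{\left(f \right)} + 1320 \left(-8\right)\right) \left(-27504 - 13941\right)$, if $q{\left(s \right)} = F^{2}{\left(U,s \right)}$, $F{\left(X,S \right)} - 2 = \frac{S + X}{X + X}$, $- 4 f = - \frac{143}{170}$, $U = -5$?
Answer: $\frac{4045116892216239}{9248000} \approx 4.374 \cdot 10^{8}$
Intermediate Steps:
$f = \frac{143}{680}$ ($f = - \frac{\left(-143\right) \frac{1}{170}}{4} = \left(- \frac{1}{4}\right) \left(- \frac{143}{170}\right) = \frac{143}{680} \approx 0.21029$)
$F{\left(X,S \right)} = 2 + \frac{S + X}{2 X}$ ($F{\left(X,S \right)} = 2 + \frac{S + X}{X + X} = 2 + \frac{S + X}{2 X}$)
$q{\left(s \right)} = \left(\frac{5}{2} - \frac{s}{10}\right)^{2}$ ($q{\left(s \right)} = \left(\frac{s + 5 \left(-5\right)}{2 \left(-5\right)}\right)^{2} = \left(\frac{1}{2} \left(- \frac{1}{5}\right) \left(s - 25\right)\right)^{2} = \left(\frac{1}{2} \left(- \frac{1}{5}\right) \left(-25 + s\right)\right)^{2} = \left(\frac{5}{2} - \frac{s}{10}\right)^{2}$)
$\left(q{\left(f \right)} + 1320 \left(-8\right)\right) \left(-27504 - 13941\right) = \left(\frac{\left(-25 + \frac{143}{680}\right)^{2}}{100} + 1320 \left(-8\right)\right) \left(-27504 - 13941\right) = \left(\frac{\left(- \frac{16857}{680}\right)^{2}}{100} - 10560\right) \left(-41445\right) = \left(\frac{1}{100} \cdot \frac{284158449}{462400} - 10560\right) \left(-41445\right) = \left(\frac{284158449}{46240000} - 10560\right) \left(-41445\right) = \left(- \frac{488010241551}{46240000}\right) \left(-41445\right) = \frac{4045116892216239}{9248000}$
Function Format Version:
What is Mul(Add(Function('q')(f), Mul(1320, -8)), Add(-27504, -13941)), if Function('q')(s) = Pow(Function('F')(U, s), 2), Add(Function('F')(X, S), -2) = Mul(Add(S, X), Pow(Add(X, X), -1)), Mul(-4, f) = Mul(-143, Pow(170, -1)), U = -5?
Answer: Rational(4045116892216239, 9248000) ≈ 4.3740e+8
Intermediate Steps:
f = Rational(143, 680) (f = Mul(Rational(-1, 4), Mul(-143, Pow(170, -1))) = Mul(Rational(-1, 4), Mul(-143, Rational(1, 170))) = Mul(Rational(-1, 4), Rational(-143, 170)) = Rational(143, 680) ≈ 0.21029)
Function('F')(X, S) = Add(2, Mul(Rational(1, 2), Pow(X, -1), Add(S, X))) (Function('F')(X, S) = Add(2, Mul(Add(S, X), Pow(Add(X, X), -1))) = Add(2, Mul(Add(S, X), Pow(Mul(2, X), -1))) = Add(2, Mul(Add(S, X), Mul(Rational(1, 2), Pow(X, -1)))) = Add(2, Mul(Rational(1, 2), Pow(X, -1), Add(S, X))))
Function('q')(s) = Pow(Add(Rational(5, 2), Mul(Rational(-1, 10), s)), 2) (Function('q')(s) = Pow(Mul(Rational(1, 2), Pow(-5, -1), Add(s, Mul(5, -5))), 2) = Pow(Mul(Rational(1, 2), Rational(-1, 5), Add(s, -25)), 2) = Pow(Mul(Rational(1, 2), Rational(-1, 5), Add(-25, s)), 2) = Pow(Add(Rational(5, 2), Mul(Rational(-1, 10), s)), 2))
Mul(Add(Function('q')(f), Mul(1320, -8)), Add(-27504, -13941)) = Mul(Add(Mul(Rational(1, 100), Pow(Add(-25, Rational(143, 680)), 2)), Mul(1320, -8)), Add(-27504, -13941)) = Mul(Add(Mul(Rational(1, 100), Pow(Rational(-16857, 680), 2)), -10560), -41445) = Mul(Add(Mul(Rational(1, 100), Rational(284158449, 462400)), -10560), -41445) = Mul(Add(Rational(284158449, 46240000), -10560), -41445) = Mul(Rational(-488010241551, 46240000), -41445) = Rational(4045116892216239, 9248000)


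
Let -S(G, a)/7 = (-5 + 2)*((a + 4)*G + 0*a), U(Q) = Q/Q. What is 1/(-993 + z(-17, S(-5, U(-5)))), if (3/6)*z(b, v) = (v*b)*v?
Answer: -1/9372243 ≈ -1.0670e-7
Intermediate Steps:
U(Q) = 1
S(G, a) = 21*G*(4 + a) (S(G, a) = -7*(-5 + 2)*((a + 4)*G + 0*a) = -(-21)*((4 + a)*G + 0) = -(-21)*(G*(4 + a) + 0) = -(-21)*G*(4 + a) = 21*G*(4 + a))
z(b, v) = 2*b*v² (z(b, v) = 2*((v*b)*v) = 2*((b*v)*v) = 2*(b*v²) = 2*b*v²)
1/(-993 + z(-17, S(-5, U(-5)))) = 1/(-993 + 2*(-17)*(21*(-5)*(4 + 1))²) = 1/(-993 + 2*(-17)*(21*(-5)*5)²) = 1/(-993 + 2*(-17)*(-525)²) = 1/(-993 + 2*(-17)*275625) = 1/(-993 - 9371250) = 1/(-9372243) = -1/9372243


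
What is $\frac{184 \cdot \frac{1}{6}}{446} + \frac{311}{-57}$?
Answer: $- \frac{68479}{12711} \approx -5.3874$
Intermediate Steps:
$\frac{184 \cdot \frac{1}{6}}{446} + \frac{311}{-57} = 184 \cdot \frac{1}{6} \cdot \frac{1}{446} + 311 \left(- \frac{1}{57}\right) = \frac{92}{3} \cdot \frac{1}{446} - \frac{311}{57} = \frac{46}{669} - \frac{311}{57} = - \frac{68479}{12711}$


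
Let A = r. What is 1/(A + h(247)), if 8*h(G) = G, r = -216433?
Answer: -8/1731217 ≈ -4.6210e-6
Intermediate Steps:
h(G) = G/8
A = -216433
1/(A + h(247)) = 1/(-216433 + (⅛)*247) = 1/(-216433 + 247/8) = 1/(-1731217/8) = -8/1731217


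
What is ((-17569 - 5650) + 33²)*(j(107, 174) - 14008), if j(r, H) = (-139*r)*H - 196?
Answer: 57584605780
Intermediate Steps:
j(r, H) = -196 - 139*H*r (j(r, H) = -139*H*r - 196 = -196 - 139*H*r)
((-17569 - 5650) + 33²)*(j(107, 174) - 14008) = ((-17569 - 5650) + 33²)*((-196 - 139*174*107) - 14008) = (-23219 + 1089)*((-196 - 2587902) - 14008) = -22130*(-2588098 - 14008) = -22130*(-2602106) = 57584605780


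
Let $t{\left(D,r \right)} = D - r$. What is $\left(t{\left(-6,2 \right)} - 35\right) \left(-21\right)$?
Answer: $903$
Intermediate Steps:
$\left(t{\left(-6,2 \right)} - 35\right) \left(-21\right) = \left(\left(-6 - 2\right) - 35\right) \left(-21\right) = \left(-8 - 35\right) \left(-21\right) = \left(-43\right) \left(-21\right) = 903$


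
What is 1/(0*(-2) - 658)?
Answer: -1/658 ≈ -0.0015198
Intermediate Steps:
1/(0*(-2) - 658) = 1/(0 - 658) = 1/(-658) = -1/658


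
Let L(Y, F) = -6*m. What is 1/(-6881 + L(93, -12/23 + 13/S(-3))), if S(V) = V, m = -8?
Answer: -1/6833 ≈ -0.00014635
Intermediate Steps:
L(Y, F) = 48 (L(Y, F) = -6*(-8) = 48)
1/(-6881 + L(93, -12/23 + 13/S(-3))) = 1/(-6881 + 48) = 1/(-6833) = -1/6833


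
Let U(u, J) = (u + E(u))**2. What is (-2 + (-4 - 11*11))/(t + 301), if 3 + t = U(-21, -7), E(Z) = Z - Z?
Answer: -127/739 ≈ -0.17185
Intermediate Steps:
E(Z) = 0
U(u, J) = u**2 (U(u, J) = (u + 0)**2 = u**2)
t = 438 (t = -3 + (-21)**2 = -3 + 441 = 438)
(-2 + (-4 - 11*11))/(t + 301) = (-2 + (-4 - 11*11))/(438 + 301) = (-2 + (-4 - 121))/739 = (-2 - 125)*(1/739) = -127*1/739 = -127/739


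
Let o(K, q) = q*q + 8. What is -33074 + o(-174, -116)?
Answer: -19610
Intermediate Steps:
o(K, q) = 8 + q² (o(K, q) = q² + 8 = 8 + q²)
-33074 + o(-174, -116) = -33074 + (8 + (-116)²) = -33074 + (8 + 13456) = -33074 + 13464 = -19610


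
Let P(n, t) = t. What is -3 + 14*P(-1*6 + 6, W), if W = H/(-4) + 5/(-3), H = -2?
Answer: -58/3 ≈ -19.333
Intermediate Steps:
W = -7/6 (W = -2/(-4) + 5/(-3) = -2*(-¼) + 5*(-⅓) = ½ - 5/3 = -7/6 ≈ -1.1667)
-3 + 14*P(-1*6 + 6, W) = -3 + 14*(-7/6) = -3 - 49/3 = -58/3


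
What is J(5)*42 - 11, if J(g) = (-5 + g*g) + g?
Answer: 1039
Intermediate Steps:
J(g) = -5 + g + g² (J(g) = (-5 + g²) + g = -5 + g + g²)
J(5)*42 - 11 = (-5 + 5 + 5²)*42 - 11 = (-5 + 5 + 25)*42 - 11 = 25*42 - 11 = 1050 - 11 = 1039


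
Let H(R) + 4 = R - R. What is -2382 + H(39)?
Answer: -2386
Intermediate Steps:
H(R) = -4 (H(R) = -4 + (R - R) = -4 + 0 = -4)
-2382 + H(39) = -2382 - 4 = -2386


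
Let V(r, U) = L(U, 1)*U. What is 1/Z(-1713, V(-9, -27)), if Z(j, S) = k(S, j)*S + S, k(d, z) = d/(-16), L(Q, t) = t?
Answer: -16/1161 ≈ -0.013781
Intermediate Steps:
k(d, z) = -d/16 (k(d, z) = d*(-1/16) = -d/16)
V(r, U) = U (V(r, U) = 1*U = U)
Z(j, S) = S - S**2/16 (Z(j, S) = (-S/16)*S + S = -S**2/16 + S = S - S**2/16)
1/Z(-1713, V(-9, -27)) = 1/((1/16)*(-27)*(16 - 1*(-27))) = 1/((1/16)*(-27)*(16 + 27)) = 1/((1/16)*(-27)*43) = 1/(-1161/16) = -16/1161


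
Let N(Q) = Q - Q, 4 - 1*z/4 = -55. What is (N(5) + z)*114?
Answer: 26904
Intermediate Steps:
z = 236 (z = 16 - 4*(-55) = 16 + 220 = 236)
N(Q) = 0
(N(5) + z)*114 = (0 + 236)*114 = 236*114 = 26904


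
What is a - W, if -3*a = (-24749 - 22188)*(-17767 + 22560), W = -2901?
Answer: 224977744/3 ≈ 7.4993e+7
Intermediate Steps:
a = 224969041/3 (a = -(-24749 - 22188)*(-17767 + 22560)/3 = -(-46937)*4793/3 = -1/3*(-224969041) = 224969041/3 ≈ 7.4990e+7)
a - W = 224969041/3 - 1*(-2901) = 224969041/3 + 2901 = 224977744/3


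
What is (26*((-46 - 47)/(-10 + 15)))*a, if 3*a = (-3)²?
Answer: -7254/5 ≈ -1450.8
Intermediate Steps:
a = 3 (a = (⅓)*(-3)² = (⅓)*9 = 3)
(26*((-46 - 47)/(-10 + 15)))*a = (26*((-46 - 47)/(-10 + 15)))*3 = (26*(-93/5))*3 = -2418/5*3 = -7254/5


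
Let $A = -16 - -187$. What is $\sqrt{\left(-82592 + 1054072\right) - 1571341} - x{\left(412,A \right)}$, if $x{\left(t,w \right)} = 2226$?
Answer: $-2226 + i \sqrt{599861} \approx -2226.0 + 774.51 i$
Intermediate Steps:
$A = 171$ ($A = -16 + 187 = 171$)
$\sqrt{\left(-82592 + 1054072\right) - 1571341} - x{\left(412,A \right)} = \sqrt{\left(-82592 + 1054072\right) - 1571341} - 2226 = \sqrt{971480 - 1571341} - 2226 = \sqrt{-599861} - 2226 = i \sqrt{599861} - 2226 = -2226 + i \sqrt{599861}$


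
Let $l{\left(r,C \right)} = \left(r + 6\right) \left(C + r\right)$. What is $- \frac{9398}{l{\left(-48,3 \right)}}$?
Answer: $- \frac{4699}{945} \approx -4.9725$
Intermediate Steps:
$l{\left(r,C \right)} = \left(6 + r\right) \left(C + r\right)$
$- \frac{9398}{l{\left(-48,3 \right)}} = - \frac{9398}{\left(-48\right)^{2} + 6 \cdot 3 + 6 \left(-48\right) + 3 \left(-48\right)} = - \frac{9398}{2304 + 18 - 288 - 144} = - \frac{9398}{1890} = \left(-9398\right) \frac{1}{1890} = - \frac{4699}{945}$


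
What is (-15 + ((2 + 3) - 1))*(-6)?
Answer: 66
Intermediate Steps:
(-15 + ((2 + 3) - 1))*(-6) = (-15 + (5 - 1))*(-6) = (-15 + 4)*(-6) = -11*(-6) = 66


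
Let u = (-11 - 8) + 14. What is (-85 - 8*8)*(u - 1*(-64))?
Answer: -8791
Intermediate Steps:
u = -5 (u = -19 + 14 = -5)
(-85 - 8*8)*(u - 1*(-64)) = (-85 - 8*8)*(-5 - 1*(-64)) = (-85 - 64)*(-5 + 64) = -149*59 = -8791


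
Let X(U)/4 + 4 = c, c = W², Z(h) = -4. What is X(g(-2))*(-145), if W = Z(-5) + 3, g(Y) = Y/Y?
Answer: 1740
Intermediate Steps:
g(Y) = 1
W = -1 (W = -4 + 3 = -1)
c = 1 (c = (-1)² = 1)
X(U) = -12 (X(U) = -16 + 4*1 = -16 + 4 = -12)
X(g(-2))*(-145) = -12*(-145) = 1740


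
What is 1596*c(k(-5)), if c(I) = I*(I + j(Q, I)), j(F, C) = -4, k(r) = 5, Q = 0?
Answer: 7980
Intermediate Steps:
c(I) = I*(-4 + I) (c(I) = I*(I - 4) = I*(-4 + I))
1596*c(k(-5)) = 1596*(5*(-4 + 5)) = 1596*(5*1) = 1596*5 = 7980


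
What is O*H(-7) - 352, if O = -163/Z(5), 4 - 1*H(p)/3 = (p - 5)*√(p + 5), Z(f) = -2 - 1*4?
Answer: -26 + 978*I*√2 ≈ -26.0 + 1383.1*I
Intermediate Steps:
Z(f) = -6 (Z(f) = -2 - 4 = -6)
H(p) = 12 - 3*√(5 + p)*(-5 + p) (H(p) = 12 - 3*(p - 5)*√(p + 5) = 12 - 3*(-5 + p)*√(5 + p) = 12 - 3*√(5 + p)*(-5 + p))
O = 163/6 (O = -163/(-6) = -163*(-⅙) = 163/6 ≈ 27.167)
O*H(-7) - 352 = 163*(12 + 15*√(5 - 7) - 3*(-7)*√(5 - 7))/6 - 352 = 163*(12 + 15*√(-2) - 3*(-7)*√(-2))/6 - 352 = 163*(12 + 15*(I*√2) - 3*(-7)*I*√2)/6 - 352 = 163*(12 + 15*I*√2 + 21*I*√2)/6 - 352 = 163*(12 + 36*I*√2)/6 - 352 = (326 + 978*I*√2) - 352 = -26 + 978*I*√2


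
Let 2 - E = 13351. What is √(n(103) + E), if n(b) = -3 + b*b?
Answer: I*√2743 ≈ 52.374*I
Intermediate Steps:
E = -13349 (E = 2 - 1*13351 = 2 - 13351 = -13349)
n(b) = -3 + b²
√(n(103) + E) = √((-3 + 103²) - 13349) = √((-3 + 10609) - 13349) = √(10606 - 13349) = √(-2743) = I*√2743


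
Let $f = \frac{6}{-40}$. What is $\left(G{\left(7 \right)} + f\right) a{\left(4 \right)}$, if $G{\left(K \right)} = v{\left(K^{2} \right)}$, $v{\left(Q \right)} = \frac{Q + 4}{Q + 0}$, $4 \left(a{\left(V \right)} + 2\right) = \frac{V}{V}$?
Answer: $- \frac{913}{560} \approx -1.6304$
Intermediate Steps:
$a{\left(V \right)} = - \frac{7}{4}$ ($a{\left(V \right)} = -2 + \frac{V \frac{1}{V}}{4} = -2 + \frac{1}{4} \cdot 1 = -2 + \frac{1}{4} = - \frac{7}{4}$)
$v{\left(Q \right)} = \frac{4 + Q}{Q}$
$G{\left(K \right)} = \frac{4 + K^{2}}{K^{2}}$
$f = - \frac{3}{20}$ ($f = 6 \left(- \frac{1}{40}\right) = - \frac{3}{20} \approx -0.15$)
$\left(G{\left(7 \right)} + f\right) a{\left(4 \right)} = \left(\left(1 + \frac{4}{49}\right) - \frac{3}{20}\right) \left(- \frac{7}{4}\right) = \left(\frac{53}{49} - \frac{3}{20}\right) \left(- \frac{7}{4}\right) = \frac{913}{980} \left(- \frac{7}{4}\right) = - \frac{913}{560}$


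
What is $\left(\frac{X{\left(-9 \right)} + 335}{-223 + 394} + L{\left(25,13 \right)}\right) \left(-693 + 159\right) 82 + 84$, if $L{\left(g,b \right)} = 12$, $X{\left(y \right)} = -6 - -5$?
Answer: $- \frac{34821268}{57} \approx -6.109 \cdot 10^{5}$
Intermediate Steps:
$X{\left(y \right)} = -1$ ($X{\left(y \right)} = -6 + 5 = -1$)
$\left(\frac{X{\left(-9 \right)} + 335}{-223 + 394} + L{\left(25,13 \right)}\right) \left(-693 + 159\right) 82 + 84 = \left(\frac{-1 + 335}{-223 + 394} + 12\right) \left(-693 + 159\right) 82 + 84 = \left(\frac{334}{171} + 12\right) \left(-534\right) 82 + 84 = \frac{2386}{171} \left(-534\right) 82 + 84 = \left(- \frac{424708}{57}\right) 82 + 84 = - \frac{34826056}{57} + 84 = - \frac{34821268}{57}$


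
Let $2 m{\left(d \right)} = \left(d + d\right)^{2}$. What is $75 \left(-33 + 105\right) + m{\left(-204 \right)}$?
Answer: $88632$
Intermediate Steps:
$m{\left(d \right)} = 2 d^{2}$ ($m{\left(d \right)} = \frac{\left(d + d\right)^{2}}{2} = \frac{\left(2 d\right)^{2}}{2} = \frac{4 d^{2}}{2} = 2 d^{2}$)
$75 \left(-33 + 105\right) + m{\left(-204 \right)} = 75 \left(-33 + 105\right) + 2 \left(-204\right)^{2} = 75 \cdot 72 + 2 \cdot 41616 = 5400 + 83232 = 88632$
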